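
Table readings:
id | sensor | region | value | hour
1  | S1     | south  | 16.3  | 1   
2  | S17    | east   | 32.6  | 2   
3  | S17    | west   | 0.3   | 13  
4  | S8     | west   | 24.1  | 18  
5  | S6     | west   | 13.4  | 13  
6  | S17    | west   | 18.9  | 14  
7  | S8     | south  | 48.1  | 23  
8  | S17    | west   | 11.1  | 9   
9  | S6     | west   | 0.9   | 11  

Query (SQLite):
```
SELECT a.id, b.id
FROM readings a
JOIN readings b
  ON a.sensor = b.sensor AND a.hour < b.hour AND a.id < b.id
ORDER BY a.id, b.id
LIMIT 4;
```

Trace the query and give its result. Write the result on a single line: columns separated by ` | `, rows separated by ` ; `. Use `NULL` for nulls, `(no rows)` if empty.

2 | 3 ; 2 | 6 ; 2 | 8 ; 3 | 6

Pairs (a,b) with same sensor, a.hour < b.hour, a.id < b.id.
sensor groups: S1:{1} S17:{2,3,6,8} S6:{5,9} S8:{4,7}
Ordered by (a.id, b.id); first 4.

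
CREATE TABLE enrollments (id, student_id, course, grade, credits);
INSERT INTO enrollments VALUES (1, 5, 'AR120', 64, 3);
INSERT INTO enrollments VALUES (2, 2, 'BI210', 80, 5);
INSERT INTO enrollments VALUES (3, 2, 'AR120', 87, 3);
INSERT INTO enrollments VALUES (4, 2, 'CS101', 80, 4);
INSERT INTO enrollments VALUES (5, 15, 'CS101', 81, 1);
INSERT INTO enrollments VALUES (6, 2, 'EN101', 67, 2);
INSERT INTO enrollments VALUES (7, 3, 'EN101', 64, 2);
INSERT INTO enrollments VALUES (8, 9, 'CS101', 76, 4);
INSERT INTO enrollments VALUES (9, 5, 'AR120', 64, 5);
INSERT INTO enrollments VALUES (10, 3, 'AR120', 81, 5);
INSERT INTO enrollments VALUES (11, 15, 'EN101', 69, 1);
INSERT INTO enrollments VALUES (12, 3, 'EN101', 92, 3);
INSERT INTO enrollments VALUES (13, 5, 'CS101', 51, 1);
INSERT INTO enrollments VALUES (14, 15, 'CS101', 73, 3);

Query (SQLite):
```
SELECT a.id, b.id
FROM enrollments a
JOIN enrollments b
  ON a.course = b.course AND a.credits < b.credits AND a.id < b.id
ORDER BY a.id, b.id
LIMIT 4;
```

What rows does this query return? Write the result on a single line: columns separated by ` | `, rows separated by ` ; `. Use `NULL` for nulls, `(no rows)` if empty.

1 | 9 ; 1 | 10 ; 3 | 9 ; 3 | 10

Pairs (a,b) with same course, a.credits < b.credits, a.id < b.id.
course groups: AR120:{1,3,9,10} BI210:{2} CS101:{4,5,8,13,14} EN101:{6,7,11,12}
Ordered by (a.id, b.id); first 4.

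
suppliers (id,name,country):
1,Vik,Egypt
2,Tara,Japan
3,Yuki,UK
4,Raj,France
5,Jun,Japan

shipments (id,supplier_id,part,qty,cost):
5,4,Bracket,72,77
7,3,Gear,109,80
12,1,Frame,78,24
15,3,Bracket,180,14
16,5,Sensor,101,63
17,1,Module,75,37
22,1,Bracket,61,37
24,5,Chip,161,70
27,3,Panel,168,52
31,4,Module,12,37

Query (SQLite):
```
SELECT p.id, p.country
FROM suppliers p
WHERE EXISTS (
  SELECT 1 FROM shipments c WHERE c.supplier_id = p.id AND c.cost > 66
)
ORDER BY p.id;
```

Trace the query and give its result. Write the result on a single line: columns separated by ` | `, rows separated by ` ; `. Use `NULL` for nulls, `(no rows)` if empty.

For each suppliers row, check whether any shipments with matching supplier_id has cost > 66.
Keep rows where that is true.

3 | UK ; 4 | France ; 5 | Japan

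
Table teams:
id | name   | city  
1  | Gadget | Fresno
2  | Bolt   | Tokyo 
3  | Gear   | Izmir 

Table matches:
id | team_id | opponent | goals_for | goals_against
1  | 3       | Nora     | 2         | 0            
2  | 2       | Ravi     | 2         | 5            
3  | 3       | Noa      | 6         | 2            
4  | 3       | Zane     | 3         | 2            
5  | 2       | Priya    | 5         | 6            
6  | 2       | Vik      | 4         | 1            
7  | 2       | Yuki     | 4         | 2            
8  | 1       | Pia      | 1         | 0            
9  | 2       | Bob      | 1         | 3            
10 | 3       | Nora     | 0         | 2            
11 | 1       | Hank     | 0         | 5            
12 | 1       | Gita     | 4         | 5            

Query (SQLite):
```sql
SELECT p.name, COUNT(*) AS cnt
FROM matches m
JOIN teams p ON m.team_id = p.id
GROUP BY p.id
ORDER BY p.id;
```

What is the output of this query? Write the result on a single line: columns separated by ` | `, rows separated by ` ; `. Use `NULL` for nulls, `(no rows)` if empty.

Join each matches row to its teams via team_id.
Group joined rows by teams.id; compute COUNT(*) per group.
  1: ids {8, 11, 12} → COUNT(*)=3
  2: ids {2, 5, 6, 7, 9} → COUNT(*)=5
  3: ids {1, 3, 4, 10} → COUNT(*)=4

Gadget | 3 ; Bolt | 5 ; Gear | 4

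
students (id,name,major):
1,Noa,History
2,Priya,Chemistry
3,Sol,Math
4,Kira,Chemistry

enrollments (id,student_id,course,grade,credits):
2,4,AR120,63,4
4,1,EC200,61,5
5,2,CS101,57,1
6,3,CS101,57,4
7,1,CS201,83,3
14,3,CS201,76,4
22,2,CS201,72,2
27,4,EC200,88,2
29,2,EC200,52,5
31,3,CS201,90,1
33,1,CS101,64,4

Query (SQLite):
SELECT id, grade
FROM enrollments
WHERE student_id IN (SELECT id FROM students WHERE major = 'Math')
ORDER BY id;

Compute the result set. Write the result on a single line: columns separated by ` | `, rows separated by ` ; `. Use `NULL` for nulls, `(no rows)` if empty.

6 | 57 ; 14 | 76 ; 31 | 90

Inner query: students.id where major = 'Math'.
Outer: keep enrollments rows whose student_id is in that set.
Inner query → {3}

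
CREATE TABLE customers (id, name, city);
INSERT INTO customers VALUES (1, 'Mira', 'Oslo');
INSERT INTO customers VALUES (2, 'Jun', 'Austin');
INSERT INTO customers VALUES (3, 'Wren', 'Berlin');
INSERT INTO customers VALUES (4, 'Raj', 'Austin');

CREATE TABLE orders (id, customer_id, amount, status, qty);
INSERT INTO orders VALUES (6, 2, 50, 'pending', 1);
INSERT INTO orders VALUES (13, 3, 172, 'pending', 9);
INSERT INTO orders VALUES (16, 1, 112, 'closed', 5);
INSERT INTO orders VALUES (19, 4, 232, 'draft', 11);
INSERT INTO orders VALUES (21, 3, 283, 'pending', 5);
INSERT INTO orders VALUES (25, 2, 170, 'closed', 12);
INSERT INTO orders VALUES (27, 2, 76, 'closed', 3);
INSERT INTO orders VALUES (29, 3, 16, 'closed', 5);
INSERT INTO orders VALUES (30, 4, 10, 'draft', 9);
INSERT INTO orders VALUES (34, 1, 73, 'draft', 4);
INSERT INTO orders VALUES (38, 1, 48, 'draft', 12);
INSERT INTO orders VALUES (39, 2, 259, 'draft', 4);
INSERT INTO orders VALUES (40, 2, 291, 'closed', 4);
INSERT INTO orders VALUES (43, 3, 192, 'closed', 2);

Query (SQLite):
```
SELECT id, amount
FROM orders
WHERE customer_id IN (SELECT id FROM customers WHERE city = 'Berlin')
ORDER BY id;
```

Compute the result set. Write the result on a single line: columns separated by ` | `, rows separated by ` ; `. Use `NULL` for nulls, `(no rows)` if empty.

Inner query: customers.id where city = 'Berlin'.
Outer: keep orders rows whose customer_id is in that set.
Inner query → {3}

13 | 172 ; 21 | 283 ; 29 | 16 ; 43 | 192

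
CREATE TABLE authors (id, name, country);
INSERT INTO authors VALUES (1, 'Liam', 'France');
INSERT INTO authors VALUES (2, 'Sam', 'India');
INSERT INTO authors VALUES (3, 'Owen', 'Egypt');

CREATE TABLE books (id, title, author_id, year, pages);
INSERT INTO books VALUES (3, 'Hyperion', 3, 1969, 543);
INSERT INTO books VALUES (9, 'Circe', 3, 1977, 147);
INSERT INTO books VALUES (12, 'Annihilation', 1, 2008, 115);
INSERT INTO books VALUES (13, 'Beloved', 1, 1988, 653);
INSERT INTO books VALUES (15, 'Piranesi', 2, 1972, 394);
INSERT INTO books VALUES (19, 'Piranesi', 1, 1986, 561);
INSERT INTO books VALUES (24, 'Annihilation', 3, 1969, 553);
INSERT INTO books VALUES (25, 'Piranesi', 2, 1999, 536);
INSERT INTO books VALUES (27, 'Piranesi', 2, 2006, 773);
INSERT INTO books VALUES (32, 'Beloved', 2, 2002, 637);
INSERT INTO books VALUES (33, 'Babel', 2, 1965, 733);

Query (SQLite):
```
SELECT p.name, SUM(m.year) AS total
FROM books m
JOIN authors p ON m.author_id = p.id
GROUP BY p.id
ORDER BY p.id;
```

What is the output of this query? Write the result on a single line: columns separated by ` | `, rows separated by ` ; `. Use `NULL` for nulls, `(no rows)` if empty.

Liam | 5982 ; Sam | 9944 ; Owen | 5915

Join each books row to its authors via author_id.
Group joined rows by authors.id; compute SUM(m.year) per group.
  1: ids {12, 13, 19} → SUM(m.year)=5982
  2: ids {15, 25, 27, 32, 33} → SUM(m.year)=9944
  3: ids {3, 9, 24} → SUM(m.year)=5915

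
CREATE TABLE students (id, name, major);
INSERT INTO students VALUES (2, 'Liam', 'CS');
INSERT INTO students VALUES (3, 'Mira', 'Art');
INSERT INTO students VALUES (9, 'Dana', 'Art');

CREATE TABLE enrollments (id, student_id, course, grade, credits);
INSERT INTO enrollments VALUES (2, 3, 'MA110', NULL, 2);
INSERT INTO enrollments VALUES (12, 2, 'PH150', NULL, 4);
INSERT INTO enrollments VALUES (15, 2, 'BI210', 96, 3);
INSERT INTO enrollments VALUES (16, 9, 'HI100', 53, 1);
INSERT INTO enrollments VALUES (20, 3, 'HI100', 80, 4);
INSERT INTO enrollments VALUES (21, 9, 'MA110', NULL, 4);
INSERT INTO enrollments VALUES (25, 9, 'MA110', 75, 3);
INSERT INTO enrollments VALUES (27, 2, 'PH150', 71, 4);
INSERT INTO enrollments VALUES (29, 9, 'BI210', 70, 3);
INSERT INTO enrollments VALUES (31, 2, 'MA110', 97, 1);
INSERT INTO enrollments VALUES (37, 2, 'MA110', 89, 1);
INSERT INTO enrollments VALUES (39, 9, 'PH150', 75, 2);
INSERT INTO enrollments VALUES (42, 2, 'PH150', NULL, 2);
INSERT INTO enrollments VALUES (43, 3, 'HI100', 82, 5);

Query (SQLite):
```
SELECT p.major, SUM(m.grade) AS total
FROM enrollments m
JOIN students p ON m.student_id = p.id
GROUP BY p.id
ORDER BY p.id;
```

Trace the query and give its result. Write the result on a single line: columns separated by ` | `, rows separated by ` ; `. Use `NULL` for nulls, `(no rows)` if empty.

CS | 353 ; Art | 162 ; Art | 273

Join each enrollments row to its students via student_id.
Group joined rows by students.id; compute SUM(m.grade) per group.
  2: ids {12, 15, 27, 31, 37, 42} → SUM(m.grade)=353
  3: ids {2, 20, 43} → SUM(m.grade)=162
  9: ids {16, 21, 25, 29, 39} → SUM(m.grade)=273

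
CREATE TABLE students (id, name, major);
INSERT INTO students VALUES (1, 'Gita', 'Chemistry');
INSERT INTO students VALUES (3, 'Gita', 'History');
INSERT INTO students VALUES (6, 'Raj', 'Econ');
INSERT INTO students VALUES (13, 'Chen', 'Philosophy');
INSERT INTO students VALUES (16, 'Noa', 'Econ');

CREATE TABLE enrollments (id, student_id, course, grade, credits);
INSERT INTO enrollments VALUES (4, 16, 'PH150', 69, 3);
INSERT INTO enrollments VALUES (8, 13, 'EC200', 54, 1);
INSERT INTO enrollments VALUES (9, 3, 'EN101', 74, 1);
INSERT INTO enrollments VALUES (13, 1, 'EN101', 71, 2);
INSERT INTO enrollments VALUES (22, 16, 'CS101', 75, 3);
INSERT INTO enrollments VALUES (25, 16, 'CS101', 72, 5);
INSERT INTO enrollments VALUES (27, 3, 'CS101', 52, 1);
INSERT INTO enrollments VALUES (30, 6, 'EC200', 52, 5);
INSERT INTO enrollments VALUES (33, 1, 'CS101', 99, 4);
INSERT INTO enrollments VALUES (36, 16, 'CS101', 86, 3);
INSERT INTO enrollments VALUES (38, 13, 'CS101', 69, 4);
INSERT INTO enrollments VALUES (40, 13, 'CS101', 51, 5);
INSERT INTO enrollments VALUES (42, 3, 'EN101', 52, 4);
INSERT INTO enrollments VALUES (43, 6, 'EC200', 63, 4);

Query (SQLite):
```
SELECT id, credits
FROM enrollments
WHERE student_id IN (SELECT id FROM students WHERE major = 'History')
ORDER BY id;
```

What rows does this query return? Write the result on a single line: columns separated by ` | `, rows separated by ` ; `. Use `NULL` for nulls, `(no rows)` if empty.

9 | 1 ; 27 | 1 ; 42 | 4

Inner query: students.id where major = 'History'.
Outer: keep enrollments rows whose student_id is in that set.
Inner query → {3}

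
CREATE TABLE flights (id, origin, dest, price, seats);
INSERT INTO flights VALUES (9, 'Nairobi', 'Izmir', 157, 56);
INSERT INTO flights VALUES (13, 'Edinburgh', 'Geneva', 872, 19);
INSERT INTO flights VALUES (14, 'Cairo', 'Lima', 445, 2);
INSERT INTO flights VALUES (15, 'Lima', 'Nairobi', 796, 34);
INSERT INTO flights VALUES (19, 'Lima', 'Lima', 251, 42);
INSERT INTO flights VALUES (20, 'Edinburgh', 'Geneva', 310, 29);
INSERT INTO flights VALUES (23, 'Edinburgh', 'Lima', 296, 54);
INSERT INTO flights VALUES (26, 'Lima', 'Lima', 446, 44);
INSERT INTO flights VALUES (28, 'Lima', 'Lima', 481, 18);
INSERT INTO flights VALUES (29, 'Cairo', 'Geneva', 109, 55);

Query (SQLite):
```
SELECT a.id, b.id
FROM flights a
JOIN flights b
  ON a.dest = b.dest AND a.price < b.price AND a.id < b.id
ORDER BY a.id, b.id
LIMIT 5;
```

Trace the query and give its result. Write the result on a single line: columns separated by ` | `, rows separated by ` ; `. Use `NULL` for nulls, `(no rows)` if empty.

Pairs (a,b) with same dest, a.price < b.price, a.id < b.id.
dest groups: Geneva:{13,20,29} Izmir:{9} Lima:{14,19,23,26,28} Nairobi:{15}
Ordered by (a.id, b.id); first 5.

14 | 26 ; 14 | 28 ; 19 | 23 ; 19 | 26 ; 19 | 28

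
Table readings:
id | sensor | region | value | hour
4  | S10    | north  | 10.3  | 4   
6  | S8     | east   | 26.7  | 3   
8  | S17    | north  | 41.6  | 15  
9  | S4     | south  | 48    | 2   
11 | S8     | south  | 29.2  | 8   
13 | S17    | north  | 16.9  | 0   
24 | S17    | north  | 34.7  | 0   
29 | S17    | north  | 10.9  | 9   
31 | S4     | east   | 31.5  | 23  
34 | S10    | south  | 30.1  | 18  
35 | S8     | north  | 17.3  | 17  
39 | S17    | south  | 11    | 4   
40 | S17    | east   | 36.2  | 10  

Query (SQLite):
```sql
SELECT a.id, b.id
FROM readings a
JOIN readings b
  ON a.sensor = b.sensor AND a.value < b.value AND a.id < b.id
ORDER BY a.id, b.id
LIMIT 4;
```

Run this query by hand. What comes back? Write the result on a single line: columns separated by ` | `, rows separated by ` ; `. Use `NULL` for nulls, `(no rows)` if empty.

4 | 34 ; 6 | 11 ; 13 | 24 ; 13 | 40

Pairs (a,b) with same sensor, a.value < b.value, a.id < b.id.
sensor groups: S10:{4,34} S17:{8,13,24,29,39,40} S4:{9,31} S8:{6,11,35}
Ordered by (a.id, b.id); first 4.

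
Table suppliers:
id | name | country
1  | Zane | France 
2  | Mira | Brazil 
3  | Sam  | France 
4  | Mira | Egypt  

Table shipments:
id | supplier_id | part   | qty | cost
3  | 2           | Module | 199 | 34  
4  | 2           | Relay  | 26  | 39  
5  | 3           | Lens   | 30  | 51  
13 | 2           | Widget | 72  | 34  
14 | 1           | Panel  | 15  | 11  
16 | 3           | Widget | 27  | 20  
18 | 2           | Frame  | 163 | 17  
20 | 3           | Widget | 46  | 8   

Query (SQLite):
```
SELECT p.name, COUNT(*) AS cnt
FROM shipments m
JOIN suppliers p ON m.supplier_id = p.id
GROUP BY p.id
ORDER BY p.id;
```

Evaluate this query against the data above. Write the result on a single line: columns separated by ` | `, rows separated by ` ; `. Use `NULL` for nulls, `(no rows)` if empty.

Zane | 1 ; Mira | 4 ; Sam | 3

Join each shipments row to its suppliers via supplier_id.
Group joined rows by suppliers.id; compute COUNT(*) per group.
  1: ids {14} → COUNT(*)=1
  2: ids {3, 4, 13, 18} → COUNT(*)=4
  3: ids {5, 16, 20} → COUNT(*)=3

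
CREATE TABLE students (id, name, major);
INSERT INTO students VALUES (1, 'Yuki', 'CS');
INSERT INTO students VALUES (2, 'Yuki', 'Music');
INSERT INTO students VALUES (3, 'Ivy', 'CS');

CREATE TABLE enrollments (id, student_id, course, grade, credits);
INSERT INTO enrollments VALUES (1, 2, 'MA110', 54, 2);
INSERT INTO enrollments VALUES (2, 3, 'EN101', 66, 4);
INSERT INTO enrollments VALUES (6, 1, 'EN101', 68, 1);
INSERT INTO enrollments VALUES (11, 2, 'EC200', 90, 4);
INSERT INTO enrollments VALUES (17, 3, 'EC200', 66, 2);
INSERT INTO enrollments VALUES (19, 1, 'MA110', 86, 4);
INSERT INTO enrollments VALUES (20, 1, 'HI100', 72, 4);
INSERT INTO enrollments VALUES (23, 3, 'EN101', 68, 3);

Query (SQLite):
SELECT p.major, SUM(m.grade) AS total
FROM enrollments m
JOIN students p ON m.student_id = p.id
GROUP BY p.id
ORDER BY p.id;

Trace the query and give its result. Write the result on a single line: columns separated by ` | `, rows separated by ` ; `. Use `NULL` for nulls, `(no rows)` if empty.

Join each enrollments row to its students via student_id.
Group joined rows by students.id; compute SUM(m.grade) per group.
  1: ids {6, 19, 20} → SUM(m.grade)=226
  2: ids {1, 11} → SUM(m.grade)=144
  3: ids {2, 17, 23} → SUM(m.grade)=200

CS | 226 ; Music | 144 ; CS | 200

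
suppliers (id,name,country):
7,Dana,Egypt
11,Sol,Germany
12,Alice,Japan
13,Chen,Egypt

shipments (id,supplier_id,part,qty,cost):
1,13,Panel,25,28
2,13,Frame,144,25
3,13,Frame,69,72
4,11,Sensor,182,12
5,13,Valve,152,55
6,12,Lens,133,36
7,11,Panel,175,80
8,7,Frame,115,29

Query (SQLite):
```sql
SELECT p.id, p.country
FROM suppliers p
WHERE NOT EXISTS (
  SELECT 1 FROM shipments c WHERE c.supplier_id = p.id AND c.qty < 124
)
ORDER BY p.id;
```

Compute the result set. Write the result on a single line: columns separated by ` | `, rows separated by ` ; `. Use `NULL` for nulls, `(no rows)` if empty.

11 | Germany ; 12 | Japan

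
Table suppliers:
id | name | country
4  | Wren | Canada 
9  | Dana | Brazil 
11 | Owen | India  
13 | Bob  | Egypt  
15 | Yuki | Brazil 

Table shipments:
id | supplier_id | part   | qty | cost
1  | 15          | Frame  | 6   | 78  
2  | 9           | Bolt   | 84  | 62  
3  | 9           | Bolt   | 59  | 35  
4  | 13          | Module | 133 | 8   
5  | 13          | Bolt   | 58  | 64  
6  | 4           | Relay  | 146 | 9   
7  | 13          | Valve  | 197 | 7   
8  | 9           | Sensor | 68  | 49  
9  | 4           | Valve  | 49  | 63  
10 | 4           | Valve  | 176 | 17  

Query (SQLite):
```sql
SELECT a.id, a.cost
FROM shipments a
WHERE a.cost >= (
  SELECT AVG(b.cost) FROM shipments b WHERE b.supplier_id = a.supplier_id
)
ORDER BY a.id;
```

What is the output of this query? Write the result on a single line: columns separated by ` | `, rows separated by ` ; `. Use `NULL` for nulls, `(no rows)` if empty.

For each shipments row a, compute AVG(cost) over rows sharing a.supplier_id.
Keep row a if a.cost >= that per-group AVG.
  supplier_id=4: AVG(cost) = 29.666667
  supplier_id=9: AVG(cost) = 48.666667
  supplier_id=13: AVG(cost) = 26.333333
  supplier_id=15: AVG(cost) = 78.0

1 | 78 ; 2 | 62 ; 5 | 64 ; 8 | 49 ; 9 | 63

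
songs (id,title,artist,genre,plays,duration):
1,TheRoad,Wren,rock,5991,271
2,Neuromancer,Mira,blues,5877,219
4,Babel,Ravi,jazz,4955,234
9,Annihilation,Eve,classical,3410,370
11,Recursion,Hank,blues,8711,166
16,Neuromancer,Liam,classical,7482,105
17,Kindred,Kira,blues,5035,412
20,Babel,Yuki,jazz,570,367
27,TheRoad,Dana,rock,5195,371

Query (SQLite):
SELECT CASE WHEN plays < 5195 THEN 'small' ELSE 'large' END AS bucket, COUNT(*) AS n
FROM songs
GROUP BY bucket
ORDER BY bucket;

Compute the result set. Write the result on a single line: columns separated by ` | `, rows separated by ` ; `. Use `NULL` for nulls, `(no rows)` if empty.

large | 5 ; small | 4

Bucket rows by plays < 5195 → 'small' else 'large'; count each bucket.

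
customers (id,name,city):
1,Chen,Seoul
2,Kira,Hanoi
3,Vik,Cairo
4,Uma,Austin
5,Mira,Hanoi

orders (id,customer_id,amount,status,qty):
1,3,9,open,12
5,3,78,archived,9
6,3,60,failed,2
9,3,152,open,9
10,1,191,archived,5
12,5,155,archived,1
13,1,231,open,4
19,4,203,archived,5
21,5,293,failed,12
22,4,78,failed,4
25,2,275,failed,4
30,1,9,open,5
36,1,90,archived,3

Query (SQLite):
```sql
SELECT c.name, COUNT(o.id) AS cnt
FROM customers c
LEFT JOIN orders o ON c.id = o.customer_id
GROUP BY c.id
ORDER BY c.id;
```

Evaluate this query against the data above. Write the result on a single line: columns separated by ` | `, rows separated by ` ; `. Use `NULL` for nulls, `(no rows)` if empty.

Chen | 4 ; Kira | 1 ; Vik | 4 ; Uma | 2 ; Mira | 2

LEFT JOIN keeps every customers row; unmatched ones get NULL for orders columns.
Group by customers.id and compute COUNT(o.id). COUNT(col) of an all-NULL group is 0.
  1: ids {10, 13, 30, 36} → COUNT(o.id)=4
  2: ids {25} → COUNT(o.id)=1
  3: ids {1, 5, 6, 9} → COUNT(o.id)=4
  4: ids {19, 22} → COUNT(o.id)=2
  5: ids {12, 21} → COUNT(o.id)=2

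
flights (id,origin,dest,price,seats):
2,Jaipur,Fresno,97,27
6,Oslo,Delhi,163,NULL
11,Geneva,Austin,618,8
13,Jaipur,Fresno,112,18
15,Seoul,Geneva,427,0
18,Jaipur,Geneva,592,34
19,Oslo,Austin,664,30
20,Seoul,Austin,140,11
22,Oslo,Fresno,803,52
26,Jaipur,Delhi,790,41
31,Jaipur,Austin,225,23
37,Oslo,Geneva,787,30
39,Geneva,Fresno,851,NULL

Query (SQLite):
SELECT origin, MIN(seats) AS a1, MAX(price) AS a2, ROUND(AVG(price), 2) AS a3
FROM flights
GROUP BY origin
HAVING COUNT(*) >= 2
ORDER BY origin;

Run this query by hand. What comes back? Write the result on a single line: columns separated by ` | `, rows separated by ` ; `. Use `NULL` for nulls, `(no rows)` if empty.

Geneva | 8 | 851 | 734.5 ; Jaipur | 18 | 790 | 363.2 ; Oslo | 30 | 803 | 604.25 ; Seoul | 0 | 427 | 283.5

Group flights by origin.
Per group compute: MIN(seats), MAX(price), ROUND(AVG(price), 2).
HAVING: drop groups with fewer than 2 rows.
  Geneva: ids {11, 39} → MIN(seats)=8, MAX(price)=851, ROUND(AVG(price), 2)=734.5
  Jaipur: ids {2, 13, 18, 26, 31} → MIN(seats)=18, MAX(price)=790, ROUND(AVG(price), 2)=363.2
  Oslo: ids {6, 19, 22, 37} → MIN(seats)=30, MAX(price)=803, ROUND(AVG(price), 2)=604.25
  Seoul: ids {15, 20} → MIN(seats)=0, MAX(price)=427, ROUND(AVG(price), 2)=283.5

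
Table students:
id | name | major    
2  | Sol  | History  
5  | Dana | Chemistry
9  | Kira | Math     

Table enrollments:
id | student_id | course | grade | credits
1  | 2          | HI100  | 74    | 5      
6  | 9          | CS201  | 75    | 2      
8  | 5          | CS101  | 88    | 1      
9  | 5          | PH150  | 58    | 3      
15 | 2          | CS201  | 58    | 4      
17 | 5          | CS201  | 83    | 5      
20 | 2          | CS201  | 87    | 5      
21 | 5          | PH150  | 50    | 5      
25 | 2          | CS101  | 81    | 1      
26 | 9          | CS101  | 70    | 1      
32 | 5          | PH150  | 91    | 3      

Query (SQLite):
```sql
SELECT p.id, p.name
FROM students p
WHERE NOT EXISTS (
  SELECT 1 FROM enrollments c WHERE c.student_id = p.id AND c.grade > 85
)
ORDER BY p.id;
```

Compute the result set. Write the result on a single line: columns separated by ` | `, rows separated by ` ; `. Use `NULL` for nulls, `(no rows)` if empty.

For each students row, check whether any enrollments with matching student_id has grade > 85.
Keep rows where that is false.

9 | Kira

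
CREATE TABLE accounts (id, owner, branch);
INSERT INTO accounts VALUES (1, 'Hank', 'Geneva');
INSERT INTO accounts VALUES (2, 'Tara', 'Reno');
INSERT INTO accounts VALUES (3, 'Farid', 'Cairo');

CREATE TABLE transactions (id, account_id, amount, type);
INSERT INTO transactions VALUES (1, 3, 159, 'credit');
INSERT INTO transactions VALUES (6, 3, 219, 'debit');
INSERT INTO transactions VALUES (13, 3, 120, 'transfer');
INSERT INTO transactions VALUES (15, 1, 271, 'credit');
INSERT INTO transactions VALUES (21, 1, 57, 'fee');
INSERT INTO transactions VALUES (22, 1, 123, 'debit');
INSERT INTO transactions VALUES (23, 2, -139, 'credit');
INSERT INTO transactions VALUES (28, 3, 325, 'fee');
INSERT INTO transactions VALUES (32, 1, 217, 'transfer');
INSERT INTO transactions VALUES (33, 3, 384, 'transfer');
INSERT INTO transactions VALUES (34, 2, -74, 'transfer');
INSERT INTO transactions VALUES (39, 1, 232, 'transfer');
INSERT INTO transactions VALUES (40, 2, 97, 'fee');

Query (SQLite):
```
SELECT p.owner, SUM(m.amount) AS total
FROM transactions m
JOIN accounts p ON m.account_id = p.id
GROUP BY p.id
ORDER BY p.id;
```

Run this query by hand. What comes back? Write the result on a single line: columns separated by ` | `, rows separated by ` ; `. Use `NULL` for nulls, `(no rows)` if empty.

Hank | 900 ; Tara | -116 ; Farid | 1207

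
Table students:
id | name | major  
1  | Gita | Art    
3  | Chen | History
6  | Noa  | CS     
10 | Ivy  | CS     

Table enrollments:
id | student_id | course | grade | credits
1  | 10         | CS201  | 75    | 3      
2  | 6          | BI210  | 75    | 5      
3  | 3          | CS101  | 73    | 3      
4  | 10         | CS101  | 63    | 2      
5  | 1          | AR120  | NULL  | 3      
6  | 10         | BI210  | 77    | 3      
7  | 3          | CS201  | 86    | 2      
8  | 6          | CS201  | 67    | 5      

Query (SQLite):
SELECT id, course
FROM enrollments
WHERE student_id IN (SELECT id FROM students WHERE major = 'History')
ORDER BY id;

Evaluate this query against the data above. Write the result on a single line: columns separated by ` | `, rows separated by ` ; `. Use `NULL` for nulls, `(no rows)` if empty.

Inner query: students.id where major = 'History'.
Outer: keep enrollments rows whose student_id is in that set.
Inner query → {3}

3 | CS101 ; 7 | CS201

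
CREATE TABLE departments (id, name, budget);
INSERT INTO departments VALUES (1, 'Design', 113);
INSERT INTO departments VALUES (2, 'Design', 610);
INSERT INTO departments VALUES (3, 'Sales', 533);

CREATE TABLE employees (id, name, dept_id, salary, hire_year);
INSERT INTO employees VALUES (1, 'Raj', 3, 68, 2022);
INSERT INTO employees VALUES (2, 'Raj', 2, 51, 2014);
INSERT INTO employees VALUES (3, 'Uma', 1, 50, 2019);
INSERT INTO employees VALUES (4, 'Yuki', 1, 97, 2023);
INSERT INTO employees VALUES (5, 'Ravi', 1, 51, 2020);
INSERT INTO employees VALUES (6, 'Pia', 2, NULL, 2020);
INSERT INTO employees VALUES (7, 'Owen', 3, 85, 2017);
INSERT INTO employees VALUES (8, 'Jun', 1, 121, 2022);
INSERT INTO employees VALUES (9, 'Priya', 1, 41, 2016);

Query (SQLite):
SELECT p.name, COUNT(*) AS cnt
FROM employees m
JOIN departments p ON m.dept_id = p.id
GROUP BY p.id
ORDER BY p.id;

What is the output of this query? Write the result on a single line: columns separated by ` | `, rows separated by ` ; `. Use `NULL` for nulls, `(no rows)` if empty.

Design | 5 ; Design | 2 ; Sales | 2

Join each employees row to its departments via dept_id.
Group joined rows by departments.id; compute COUNT(*) per group.
  1: ids {3, 4, 5, 8, 9} → COUNT(*)=5
  2: ids {2, 6} → COUNT(*)=2
  3: ids {1, 7} → COUNT(*)=2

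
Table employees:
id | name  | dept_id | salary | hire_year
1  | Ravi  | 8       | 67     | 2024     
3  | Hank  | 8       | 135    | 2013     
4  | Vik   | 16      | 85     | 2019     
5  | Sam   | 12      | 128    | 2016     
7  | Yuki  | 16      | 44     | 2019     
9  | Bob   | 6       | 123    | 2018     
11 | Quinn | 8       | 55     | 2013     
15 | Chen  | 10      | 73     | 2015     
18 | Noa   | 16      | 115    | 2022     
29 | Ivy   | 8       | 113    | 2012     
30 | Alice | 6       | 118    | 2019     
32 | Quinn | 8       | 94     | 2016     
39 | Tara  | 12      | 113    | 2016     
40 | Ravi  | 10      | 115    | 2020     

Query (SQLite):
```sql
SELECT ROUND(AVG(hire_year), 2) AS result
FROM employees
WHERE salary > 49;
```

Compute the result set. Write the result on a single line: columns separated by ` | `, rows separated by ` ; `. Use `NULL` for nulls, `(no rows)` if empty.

2017.15

Rows where salary > 49 → hire_year values: [2024, 2013, 2019, 2016, 2018, 2013, 2015, 2022, 2012, 2019, 2016, 2016, 2020].
AVG = 26223 / 13 (rounded to 2 dp).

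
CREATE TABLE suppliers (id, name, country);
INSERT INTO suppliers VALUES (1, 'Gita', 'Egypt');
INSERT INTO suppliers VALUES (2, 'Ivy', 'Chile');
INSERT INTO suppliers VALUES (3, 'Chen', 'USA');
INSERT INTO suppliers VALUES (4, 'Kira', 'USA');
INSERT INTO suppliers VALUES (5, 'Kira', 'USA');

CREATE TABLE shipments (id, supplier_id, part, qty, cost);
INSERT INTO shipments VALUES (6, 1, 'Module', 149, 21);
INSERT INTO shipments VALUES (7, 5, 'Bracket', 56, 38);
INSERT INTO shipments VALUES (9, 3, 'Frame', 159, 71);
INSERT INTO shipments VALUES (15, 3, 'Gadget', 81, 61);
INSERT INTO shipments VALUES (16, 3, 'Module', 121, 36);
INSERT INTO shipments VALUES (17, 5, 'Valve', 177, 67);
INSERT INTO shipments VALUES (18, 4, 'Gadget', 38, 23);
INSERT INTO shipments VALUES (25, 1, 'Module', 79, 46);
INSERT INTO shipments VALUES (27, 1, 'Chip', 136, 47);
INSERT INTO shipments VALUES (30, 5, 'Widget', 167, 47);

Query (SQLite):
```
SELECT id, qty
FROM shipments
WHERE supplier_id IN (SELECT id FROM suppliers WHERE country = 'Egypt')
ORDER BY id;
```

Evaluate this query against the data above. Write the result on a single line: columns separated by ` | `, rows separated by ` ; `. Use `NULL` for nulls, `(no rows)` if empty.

6 | 149 ; 25 | 79 ; 27 | 136

Inner query: suppliers.id where country = 'Egypt'.
Outer: keep shipments rows whose supplier_id is in that set.
Inner query → {1}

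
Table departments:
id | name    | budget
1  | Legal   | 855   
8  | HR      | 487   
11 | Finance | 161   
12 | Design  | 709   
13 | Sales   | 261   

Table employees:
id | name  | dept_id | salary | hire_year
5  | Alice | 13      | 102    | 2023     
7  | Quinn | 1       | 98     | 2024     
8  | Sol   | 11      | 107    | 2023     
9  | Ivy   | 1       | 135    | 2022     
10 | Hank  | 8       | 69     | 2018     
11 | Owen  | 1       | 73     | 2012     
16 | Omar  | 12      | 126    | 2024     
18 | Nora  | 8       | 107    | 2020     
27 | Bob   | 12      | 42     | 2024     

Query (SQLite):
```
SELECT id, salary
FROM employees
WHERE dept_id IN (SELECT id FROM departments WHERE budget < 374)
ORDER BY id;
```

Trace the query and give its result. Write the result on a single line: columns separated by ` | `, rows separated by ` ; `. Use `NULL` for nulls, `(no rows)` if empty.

5 | 102 ; 8 | 107

Inner query: departments.id where budget < 374.
Outer: keep employees rows whose dept_id is in that set.
Inner query → {11, 13}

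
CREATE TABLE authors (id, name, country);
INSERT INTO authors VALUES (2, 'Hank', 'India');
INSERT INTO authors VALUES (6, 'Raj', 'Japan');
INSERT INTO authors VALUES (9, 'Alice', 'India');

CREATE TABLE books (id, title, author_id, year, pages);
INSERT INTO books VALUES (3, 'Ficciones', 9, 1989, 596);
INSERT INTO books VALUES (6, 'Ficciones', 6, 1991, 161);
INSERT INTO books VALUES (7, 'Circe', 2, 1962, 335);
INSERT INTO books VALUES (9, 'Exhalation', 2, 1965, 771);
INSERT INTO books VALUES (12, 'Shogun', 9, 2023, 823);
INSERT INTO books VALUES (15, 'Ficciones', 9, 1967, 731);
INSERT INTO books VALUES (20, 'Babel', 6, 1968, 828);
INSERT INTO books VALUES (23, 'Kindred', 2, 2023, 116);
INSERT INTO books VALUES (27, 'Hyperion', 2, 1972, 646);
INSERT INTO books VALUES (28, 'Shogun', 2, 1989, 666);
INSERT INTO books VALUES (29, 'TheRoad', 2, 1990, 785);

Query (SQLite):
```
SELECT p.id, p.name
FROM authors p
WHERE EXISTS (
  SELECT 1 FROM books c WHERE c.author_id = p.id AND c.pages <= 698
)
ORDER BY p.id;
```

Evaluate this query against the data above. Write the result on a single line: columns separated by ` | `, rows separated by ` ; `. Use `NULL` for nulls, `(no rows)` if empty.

2 | Hank ; 6 | Raj ; 9 | Alice

For each authors row, check whether any books with matching author_id has pages <= 698.
Keep rows where that is true.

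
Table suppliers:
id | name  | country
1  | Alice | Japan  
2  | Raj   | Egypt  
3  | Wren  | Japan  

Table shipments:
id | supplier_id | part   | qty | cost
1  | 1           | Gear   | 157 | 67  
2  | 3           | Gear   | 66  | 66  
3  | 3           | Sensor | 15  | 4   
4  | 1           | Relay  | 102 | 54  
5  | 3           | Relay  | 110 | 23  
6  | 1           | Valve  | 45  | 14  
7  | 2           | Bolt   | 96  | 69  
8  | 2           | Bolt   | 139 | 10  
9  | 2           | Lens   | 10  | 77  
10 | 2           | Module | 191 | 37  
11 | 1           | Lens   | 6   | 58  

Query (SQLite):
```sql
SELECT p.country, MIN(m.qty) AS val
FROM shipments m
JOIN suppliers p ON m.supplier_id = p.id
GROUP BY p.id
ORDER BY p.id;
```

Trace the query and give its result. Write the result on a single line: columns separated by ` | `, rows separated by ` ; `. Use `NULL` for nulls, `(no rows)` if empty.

Join each shipments row to its suppliers via supplier_id.
Group joined rows by suppliers.id; compute MIN(m.qty) per group.
  1: ids {1, 4, 6, 11} → MIN(m.qty)=6
  2: ids {7, 8, 9, 10} → MIN(m.qty)=10
  3: ids {2, 3, 5} → MIN(m.qty)=15

Japan | 6 ; Egypt | 10 ; Japan | 15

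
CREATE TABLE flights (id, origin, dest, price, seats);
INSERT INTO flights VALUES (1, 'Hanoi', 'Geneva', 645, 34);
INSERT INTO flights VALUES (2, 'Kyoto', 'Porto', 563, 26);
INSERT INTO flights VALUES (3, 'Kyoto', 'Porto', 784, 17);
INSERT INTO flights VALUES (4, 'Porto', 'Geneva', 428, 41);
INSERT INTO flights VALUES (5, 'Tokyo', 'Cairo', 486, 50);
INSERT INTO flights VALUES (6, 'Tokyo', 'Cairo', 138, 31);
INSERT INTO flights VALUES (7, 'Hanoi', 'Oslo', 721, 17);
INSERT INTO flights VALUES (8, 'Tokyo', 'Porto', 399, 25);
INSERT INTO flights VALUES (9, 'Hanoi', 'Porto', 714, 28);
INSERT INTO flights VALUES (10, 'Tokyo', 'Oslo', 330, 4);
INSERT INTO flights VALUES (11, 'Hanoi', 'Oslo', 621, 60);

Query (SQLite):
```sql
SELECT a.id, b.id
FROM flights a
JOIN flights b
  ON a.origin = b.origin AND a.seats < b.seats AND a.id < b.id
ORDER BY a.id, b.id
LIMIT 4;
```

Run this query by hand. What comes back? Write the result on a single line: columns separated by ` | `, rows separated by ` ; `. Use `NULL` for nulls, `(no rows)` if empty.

1 | 11 ; 7 | 9 ; 7 | 11 ; 9 | 11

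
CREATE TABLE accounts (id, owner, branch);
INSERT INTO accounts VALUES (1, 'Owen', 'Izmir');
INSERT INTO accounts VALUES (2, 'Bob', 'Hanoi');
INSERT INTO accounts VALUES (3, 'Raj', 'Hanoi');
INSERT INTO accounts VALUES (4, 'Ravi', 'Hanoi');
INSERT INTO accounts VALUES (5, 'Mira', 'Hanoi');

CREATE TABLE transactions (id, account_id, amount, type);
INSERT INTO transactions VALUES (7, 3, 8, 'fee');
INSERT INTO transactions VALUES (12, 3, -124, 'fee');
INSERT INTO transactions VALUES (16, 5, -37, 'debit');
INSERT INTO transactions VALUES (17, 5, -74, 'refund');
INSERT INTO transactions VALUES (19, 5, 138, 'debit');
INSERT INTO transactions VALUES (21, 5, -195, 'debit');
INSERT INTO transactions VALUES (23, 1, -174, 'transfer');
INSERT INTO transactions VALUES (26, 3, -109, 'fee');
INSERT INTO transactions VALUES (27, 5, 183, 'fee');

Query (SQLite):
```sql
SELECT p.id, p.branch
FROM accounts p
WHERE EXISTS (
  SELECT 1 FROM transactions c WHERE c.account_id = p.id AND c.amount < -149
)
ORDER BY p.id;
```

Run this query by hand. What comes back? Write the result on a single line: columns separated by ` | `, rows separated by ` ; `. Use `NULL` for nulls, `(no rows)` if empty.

For each accounts row, check whether any transactions with matching account_id has amount < -149.
Keep rows where that is true.

1 | Izmir ; 5 | Hanoi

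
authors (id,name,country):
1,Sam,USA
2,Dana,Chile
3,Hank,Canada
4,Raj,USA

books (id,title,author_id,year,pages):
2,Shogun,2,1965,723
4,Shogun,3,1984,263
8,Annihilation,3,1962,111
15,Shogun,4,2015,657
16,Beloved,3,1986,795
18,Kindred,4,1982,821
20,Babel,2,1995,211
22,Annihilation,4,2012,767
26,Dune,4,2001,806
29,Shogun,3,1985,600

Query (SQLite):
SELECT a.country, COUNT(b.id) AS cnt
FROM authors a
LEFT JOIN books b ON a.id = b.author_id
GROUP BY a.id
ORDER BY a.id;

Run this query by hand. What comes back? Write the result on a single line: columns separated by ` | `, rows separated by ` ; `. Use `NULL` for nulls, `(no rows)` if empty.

LEFT JOIN keeps every authors row; unmatched ones get NULL for books columns.
Group by authors.id and compute COUNT(b.id). COUNT(col) of an all-NULL group is 0.
  1: ids {—} → COUNT(b.id)=0
  2: ids {2, 20} → COUNT(b.id)=2
  3: ids {4, 8, 16, 29} → COUNT(b.id)=4
  4: ids {15, 18, 22, 26} → COUNT(b.id)=4

USA | 0 ; Chile | 2 ; Canada | 4 ; USA | 4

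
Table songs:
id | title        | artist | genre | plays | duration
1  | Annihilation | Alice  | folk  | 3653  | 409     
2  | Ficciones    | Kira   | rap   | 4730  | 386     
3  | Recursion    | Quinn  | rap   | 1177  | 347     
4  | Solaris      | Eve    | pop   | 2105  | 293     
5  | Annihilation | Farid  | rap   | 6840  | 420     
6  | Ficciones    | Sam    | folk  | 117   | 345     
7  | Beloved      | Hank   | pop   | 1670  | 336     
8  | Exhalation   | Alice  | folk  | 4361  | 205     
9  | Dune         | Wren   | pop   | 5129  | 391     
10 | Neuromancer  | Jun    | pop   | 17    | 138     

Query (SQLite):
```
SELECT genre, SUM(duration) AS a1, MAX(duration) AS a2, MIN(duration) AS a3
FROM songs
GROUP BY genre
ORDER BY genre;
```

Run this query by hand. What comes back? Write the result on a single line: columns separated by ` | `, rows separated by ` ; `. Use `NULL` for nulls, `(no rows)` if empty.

folk | 959 | 409 | 205 ; pop | 1158 | 391 | 138 ; rap | 1153 | 420 | 347

Group songs by genre.
Per group compute: SUM(duration), MAX(duration), MIN(duration).
  folk: ids {1, 6, 8} → SUM(duration)=959, MAX(duration)=409, MIN(duration)=205
  pop: ids {4, 7, 9, 10} → SUM(duration)=1158, MAX(duration)=391, MIN(duration)=138
  rap: ids {2, 3, 5} → SUM(duration)=1153, MAX(duration)=420, MIN(duration)=347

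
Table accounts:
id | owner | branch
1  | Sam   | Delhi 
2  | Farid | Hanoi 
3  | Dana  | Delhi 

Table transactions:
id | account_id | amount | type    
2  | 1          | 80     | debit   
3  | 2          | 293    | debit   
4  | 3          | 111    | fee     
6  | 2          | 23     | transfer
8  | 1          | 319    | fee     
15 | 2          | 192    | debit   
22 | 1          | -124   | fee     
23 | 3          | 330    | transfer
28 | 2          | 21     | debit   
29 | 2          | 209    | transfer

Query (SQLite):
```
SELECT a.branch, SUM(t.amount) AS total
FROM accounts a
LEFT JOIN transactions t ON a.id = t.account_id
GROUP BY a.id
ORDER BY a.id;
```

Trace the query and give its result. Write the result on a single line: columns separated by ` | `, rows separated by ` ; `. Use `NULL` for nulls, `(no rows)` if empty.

LEFT JOIN keeps every accounts row; unmatched ones get NULL for transactions columns.
Group by accounts.id and compute SUM(t.amount). SUM over an all-NULL group is NULL.
  1: ids {2, 8, 22} → SUM(t.amount)=275
  2: ids {3, 6, 15, 28, 29} → SUM(t.amount)=738
  3: ids {4, 23} → SUM(t.amount)=441

Delhi | 275 ; Hanoi | 738 ; Delhi | 441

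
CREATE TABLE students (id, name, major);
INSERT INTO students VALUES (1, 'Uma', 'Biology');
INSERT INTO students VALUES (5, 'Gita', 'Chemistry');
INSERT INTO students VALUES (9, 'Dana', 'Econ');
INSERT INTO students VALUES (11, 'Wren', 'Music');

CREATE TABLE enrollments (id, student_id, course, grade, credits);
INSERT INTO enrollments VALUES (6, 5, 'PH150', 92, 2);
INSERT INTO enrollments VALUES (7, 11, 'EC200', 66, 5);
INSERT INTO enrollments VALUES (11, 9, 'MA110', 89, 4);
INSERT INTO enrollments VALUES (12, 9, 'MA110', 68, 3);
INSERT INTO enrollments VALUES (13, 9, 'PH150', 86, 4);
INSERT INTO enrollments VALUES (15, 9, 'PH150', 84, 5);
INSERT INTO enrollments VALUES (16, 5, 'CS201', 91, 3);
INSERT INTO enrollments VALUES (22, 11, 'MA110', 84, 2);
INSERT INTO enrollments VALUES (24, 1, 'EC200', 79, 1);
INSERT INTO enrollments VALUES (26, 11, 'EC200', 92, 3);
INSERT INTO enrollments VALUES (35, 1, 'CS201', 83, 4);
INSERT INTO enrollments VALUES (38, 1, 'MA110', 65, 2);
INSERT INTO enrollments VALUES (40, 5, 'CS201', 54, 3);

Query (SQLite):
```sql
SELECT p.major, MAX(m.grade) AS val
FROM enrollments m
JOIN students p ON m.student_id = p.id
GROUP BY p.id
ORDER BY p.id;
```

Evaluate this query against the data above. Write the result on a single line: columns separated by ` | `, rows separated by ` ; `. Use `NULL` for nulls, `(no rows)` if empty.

Biology | 83 ; Chemistry | 92 ; Econ | 89 ; Music | 92

Join each enrollments row to its students via student_id.
Group joined rows by students.id; compute MAX(m.grade) per group.
  1: ids {24, 35, 38} → MAX(m.grade)=83
  5: ids {6, 16, 40} → MAX(m.grade)=92
  9: ids {11, 12, 13, 15} → MAX(m.grade)=89
  11: ids {7, 22, 26} → MAX(m.grade)=92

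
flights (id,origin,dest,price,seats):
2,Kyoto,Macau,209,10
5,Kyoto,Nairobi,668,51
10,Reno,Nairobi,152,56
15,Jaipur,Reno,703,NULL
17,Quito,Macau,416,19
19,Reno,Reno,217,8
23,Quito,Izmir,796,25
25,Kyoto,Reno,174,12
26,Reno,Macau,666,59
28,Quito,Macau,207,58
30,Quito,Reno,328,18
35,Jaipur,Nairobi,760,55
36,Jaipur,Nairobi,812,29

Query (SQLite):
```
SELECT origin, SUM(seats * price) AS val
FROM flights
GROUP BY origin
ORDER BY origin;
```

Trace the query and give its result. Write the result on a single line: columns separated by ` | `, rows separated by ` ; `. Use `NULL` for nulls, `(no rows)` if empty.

Jaipur | 65348 ; Kyoto | 38246 ; Quito | 45714 ; Reno | 49542

For each row compute seats * price.
Group by origin; take SUM of the expression per group.
  Jaipur: ids {15, 35, 36} → SUM(seats * price)=65348
  Kyoto: ids {2, 5, 25} → SUM(seats * price)=38246
  Quito: ids {17, 23, 28, 30} → SUM(seats * price)=45714
  Reno: ids {10, 19, 26} → SUM(seats * price)=49542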